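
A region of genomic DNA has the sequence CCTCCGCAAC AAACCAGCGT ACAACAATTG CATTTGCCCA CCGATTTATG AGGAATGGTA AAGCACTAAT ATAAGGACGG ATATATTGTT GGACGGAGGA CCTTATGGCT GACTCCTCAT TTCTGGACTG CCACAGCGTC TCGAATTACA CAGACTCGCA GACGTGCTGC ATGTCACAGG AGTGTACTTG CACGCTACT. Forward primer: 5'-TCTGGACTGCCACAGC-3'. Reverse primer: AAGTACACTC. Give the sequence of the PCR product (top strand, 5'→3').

5'-TCTGGACTGCCACAGCGTCTCGAATTACACAGACTCGCAGACGTGCTGCATGTCACAGGAGTGTACTT-3'

Scanning the template, TCTGGACTGCCACAGC occurs at positions 122–137; this primer anneals to the bottom strand there with its 3' end pointing downstream.
Reverse complement of the reverse primer: GAGTGTACTT. This occurs on the top strand at positions 180–189.
The product is the template from position 122 through 189 (68 bp).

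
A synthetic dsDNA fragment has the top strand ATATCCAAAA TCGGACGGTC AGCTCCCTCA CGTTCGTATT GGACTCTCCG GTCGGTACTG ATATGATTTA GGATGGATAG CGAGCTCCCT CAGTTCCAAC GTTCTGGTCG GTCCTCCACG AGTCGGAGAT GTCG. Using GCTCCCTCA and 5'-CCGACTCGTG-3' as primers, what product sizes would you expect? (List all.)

The forward primer GCTCCCTCA matches the top strand at positions 22–30, 84–92.
The reverse primer's reverse complement is CACGAGTCGG, matching at positions 117–126.
Each forward site pairs with the reverse site to give a product ending at position 126: sizes 105, 43 bp.

105 bp, 43 bp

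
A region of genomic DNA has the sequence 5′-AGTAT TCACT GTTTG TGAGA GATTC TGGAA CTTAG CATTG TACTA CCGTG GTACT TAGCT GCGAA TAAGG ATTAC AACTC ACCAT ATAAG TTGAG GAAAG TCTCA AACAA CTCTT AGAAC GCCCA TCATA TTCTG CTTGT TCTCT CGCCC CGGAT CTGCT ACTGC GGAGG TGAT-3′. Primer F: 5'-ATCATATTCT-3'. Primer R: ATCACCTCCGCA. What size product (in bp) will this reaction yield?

Scanning the template, ATCATATTCT occurs at positions 125–134; this primer anneals to the bottom strand there with its 3' end pointing downstream.
Taking the reverse complement of ATCACCTCCGCA gives TGCGGAGGTGAT, found at positions 163–174 on the template; the primer anneals here to the top strand with its 3' end pointing upstream.
The product runs from position 125 to position 174, so its length is 174 − 125 + 1 = 50 bp.

50 bp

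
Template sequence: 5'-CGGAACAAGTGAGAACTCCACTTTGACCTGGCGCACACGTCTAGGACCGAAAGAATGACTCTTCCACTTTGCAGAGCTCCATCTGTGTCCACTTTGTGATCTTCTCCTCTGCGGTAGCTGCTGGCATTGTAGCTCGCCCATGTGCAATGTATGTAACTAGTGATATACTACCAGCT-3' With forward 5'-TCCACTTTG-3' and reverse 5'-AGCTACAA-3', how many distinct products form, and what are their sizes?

The forward primer TCCACTTTG matches the top strand at positions 17–25, 63–71, 88–96.
The reverse primer's reverse complement is TTGTAGCT, matching at positions 127–134.
Each forward site pairs with the reverse site to give a product ending at position 134: sizes 118, 72, 47 bp.

Three products: 118 bp, 72 bp, 47 bp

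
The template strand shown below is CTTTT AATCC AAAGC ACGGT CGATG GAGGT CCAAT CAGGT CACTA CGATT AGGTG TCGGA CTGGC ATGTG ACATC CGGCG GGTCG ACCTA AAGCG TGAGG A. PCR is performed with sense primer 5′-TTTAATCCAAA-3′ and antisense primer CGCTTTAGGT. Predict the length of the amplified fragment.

Forward primer TTTAATCCAAA is found on the top strand at positions 3–13.
Taking the reverse complement of CGCTTTAGGT gives ACCTAAAGCG, found at positions 86–95 on the template; the primer anneals here to the top strand with its 3' end pointing upstream.
Amplicon spans positions 3–95: 93 bp.

93 bp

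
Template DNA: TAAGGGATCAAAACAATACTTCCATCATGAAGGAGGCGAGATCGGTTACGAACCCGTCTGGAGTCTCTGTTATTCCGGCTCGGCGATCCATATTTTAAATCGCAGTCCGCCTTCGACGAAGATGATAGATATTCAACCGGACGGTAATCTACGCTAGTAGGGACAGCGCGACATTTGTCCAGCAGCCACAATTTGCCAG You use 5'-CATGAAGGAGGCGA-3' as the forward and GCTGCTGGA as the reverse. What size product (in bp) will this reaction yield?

The forward primer matches the template at positions 26–39.
Taking the reverse complement of GCTGCTGGA gives TCCAGCAGC, found at positions 178–186 on the template; the primer anneals here to the top strand with its 3' end pointing upstream.
Product length = (reverse-primer end) − (forward-primer start) + 1 = 186 − 26 + 1 = 161 bp.

161 bp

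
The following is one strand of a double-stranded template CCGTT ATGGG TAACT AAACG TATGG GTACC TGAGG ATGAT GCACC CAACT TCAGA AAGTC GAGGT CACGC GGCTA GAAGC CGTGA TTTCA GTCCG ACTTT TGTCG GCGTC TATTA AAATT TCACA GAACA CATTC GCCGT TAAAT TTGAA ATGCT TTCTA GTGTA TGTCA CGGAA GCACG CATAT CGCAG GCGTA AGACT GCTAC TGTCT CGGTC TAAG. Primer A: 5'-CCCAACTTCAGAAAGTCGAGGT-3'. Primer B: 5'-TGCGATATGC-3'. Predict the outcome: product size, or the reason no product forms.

Yes — a 146 bp product.

Primer A (CCCAACTTCAGAAAGTCGAGGT) matches the top strand at positions 44–65; it acts as a forward primer.
Primer B's reverse complement is GCATATCGCA, matching the top strand at positions 180–189; it acts as a reverse primer.
The 3' ends face each other across positions 44–189, giving a 146 bp product.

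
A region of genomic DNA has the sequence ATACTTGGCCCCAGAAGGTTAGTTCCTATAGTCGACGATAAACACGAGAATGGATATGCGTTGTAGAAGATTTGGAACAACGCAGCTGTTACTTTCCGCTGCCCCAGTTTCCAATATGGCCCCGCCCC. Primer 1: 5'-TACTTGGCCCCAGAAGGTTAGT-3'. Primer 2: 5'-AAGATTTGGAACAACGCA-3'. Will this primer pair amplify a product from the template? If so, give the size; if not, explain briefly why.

Primer 1 (TACTTGGCCCCAGAAGGTTAGT) matches the top strand at positions 2–23 (3' end points downstream).
Primer 2 (AAGATTTGGAACAACGCA) also matches the top strand directly, at positions 67–84 — its reverse complement TGCGTTGTTCCAAATCTT is not present.
Both primers anneal to the bottom strand with 3' ends pointing the same way, so neither can prime synthesis back toward the other.

No product — both primers anneal to the same strand and extend in the same direction.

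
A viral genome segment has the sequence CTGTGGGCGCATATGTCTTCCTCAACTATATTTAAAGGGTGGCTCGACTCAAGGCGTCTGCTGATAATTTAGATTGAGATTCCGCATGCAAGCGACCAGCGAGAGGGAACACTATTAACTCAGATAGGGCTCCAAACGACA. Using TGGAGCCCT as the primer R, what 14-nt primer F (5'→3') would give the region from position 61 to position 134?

5'-CTGATAATTTAGAT-3'

The reverse primer's reverse complement AGGGCTCCA matches the template at positions 126–134; the product starts at position 61.
The forward primer is identical to the top strand over positions 61–74: CTGATAATTTAGAT.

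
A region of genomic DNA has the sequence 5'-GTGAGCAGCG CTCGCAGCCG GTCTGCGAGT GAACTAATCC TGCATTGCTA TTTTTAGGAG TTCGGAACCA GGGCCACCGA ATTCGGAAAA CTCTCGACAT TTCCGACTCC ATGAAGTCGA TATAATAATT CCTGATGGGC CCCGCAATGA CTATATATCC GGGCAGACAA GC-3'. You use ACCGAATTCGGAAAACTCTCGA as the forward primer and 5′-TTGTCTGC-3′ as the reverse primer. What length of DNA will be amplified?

95 bp

Forward primer ACCGAATTCGGAAAACTCTCGA is found on the top strand at positions 76–97.
The reverse primer's reverse complement is GCAGACAA, which matches the template at positions 163–170.
The product runs from position 76 to position 170, so its length is 170 − 76 + 1 = 95 bp.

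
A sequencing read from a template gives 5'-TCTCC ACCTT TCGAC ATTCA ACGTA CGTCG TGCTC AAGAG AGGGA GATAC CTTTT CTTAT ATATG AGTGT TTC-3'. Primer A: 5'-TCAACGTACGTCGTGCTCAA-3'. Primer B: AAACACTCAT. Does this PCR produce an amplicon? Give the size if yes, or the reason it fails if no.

Yes — a 55 bp product.

Primer A (TCAACGTACGTCGTGCTCAA) matches the top strand at positions 18–37; it acts as a forward primer.
Primer B's reverse complement is ATGAGTGTTT, matching the top strand at positions 63–72; it acts as a reverse primer.
The 3' ends face each other across positions 18–72, giving a 55 bp product.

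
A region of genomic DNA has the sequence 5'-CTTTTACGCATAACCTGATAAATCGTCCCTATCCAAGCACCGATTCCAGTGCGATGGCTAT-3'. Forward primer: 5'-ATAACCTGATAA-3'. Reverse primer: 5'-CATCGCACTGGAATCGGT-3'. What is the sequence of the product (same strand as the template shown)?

The forward primer matches the template at positions 10–21.
The reverse primer's reverse complement is ACCGATTCCAGTGCGATG, which matches the template at positions 39–56.
The product is the template from position 10 through 56 (47 bp).

5'-ATAACCTGATAAATCGTCCCTATCCAAGCACCGATTCCAGTGCGATG-3'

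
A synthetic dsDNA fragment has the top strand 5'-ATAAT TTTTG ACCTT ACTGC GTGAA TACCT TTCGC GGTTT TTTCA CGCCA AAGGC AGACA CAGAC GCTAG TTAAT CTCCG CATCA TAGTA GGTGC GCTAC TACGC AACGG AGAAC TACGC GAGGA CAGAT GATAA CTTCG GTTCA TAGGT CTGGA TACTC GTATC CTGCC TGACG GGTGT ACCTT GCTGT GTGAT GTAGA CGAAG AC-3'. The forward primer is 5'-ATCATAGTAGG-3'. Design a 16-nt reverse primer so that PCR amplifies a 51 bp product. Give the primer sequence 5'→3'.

5'-TCATCTGTCCTCGCGT-3'

The forward primer binds at positions 82–92, so a 51 bp product ends at position 82 + 51 − 1 = 132.
The reverse primer anneals to the top strand over positions 117–132, i.e. to ACGCGAGGACAGATGA.
Its sequence written 5'→3' is the reverse complement: TCATCTGTCCTCGCGT.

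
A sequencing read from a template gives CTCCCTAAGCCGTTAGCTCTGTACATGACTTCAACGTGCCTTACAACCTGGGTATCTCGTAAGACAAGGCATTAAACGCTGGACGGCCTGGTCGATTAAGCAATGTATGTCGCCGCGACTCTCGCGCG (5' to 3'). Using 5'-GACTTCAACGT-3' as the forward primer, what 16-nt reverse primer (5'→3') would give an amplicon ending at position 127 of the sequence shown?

5'-GCGCGAGAGTCGCGGC-3'

The forward primer binds at positions 27–37; the product's 3' end on the top strand is position 127.
The reverse primer anneals to the top strand over positions 112–127, i.e. to GCCGCGACTCTCGCGC.
Its sequence written 5'→3' is the reverse complement: GCGCGAGAGTCGCGGC.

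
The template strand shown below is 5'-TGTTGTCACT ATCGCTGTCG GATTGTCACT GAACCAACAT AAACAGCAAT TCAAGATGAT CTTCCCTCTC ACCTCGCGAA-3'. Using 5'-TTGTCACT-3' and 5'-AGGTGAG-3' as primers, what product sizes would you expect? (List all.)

The forward primer TTGTCACT matches the top strand at positions 3–10, 23–30.
The reverse primer's reverse complement is CTCACCT, matching at positions 68–74.
Each forward site pairs with the reverse site to give a product ending at position 74: sizes 72, 52 bp.

72 bp, 52 bp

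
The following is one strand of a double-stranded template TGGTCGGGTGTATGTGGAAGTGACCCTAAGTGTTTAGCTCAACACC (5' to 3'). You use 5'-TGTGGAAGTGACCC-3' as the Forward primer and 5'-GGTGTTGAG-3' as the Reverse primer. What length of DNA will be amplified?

34 bp

The forward primer matches the template at positions 13–26.
Taking the reverse complement of GGTGTTGAG gives CTCAACACC, found at positions 38–46 on the template; the primer anneals here to the top strand with its 3' end pointing upstream.
Product length = (reverse-primer end) − (forward-primer start) + 1 = 46 − 13 + 1 = 34 bp.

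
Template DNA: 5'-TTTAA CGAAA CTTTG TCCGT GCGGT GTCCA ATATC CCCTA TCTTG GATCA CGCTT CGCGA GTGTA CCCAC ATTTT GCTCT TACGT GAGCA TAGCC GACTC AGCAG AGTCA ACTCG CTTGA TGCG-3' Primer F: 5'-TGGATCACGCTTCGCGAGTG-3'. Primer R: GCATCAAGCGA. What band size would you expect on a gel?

Scanning the template, TGGATCACGCTTCGCGAGTG occurs at positions 44–63; this primer anneals to the bottom strand there with its 3' end pointing downstream.
Taking the reverse complement of GCATCAAGCGA gives TCGCTTGATGC, found at positions 113–123 on the template; the primer anneals here to the top strand with its 3' end pointing upstream.
The product runs from position 44 to position 123, so its length is 123 − 44 + 1 = 80 bp.

80 bp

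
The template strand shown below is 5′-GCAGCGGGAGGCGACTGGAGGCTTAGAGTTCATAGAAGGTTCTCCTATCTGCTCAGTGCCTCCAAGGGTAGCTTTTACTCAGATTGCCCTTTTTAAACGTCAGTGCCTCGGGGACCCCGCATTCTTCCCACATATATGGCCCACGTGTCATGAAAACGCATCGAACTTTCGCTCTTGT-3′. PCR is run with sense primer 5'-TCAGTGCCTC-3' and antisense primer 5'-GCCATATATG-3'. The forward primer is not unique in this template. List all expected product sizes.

The forward primer TCAGTGCCTC matches the top strand at positions 53–62, 100–109.
The reverse primer's reverse complement is CATATATGGC, matching at positions 131–140.
Each forward site pairs with the reverse site to give a product ending at position 140: sizes 88, 41 bp.

88 bp, 41 bp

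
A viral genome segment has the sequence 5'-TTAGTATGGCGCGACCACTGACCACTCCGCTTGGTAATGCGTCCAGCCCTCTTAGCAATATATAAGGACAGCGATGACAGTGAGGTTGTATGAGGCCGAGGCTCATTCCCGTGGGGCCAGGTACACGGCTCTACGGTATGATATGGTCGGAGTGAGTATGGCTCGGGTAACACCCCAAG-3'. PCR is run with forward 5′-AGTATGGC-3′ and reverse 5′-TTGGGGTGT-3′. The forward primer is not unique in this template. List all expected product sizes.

176 bp, 24 bp

The forward primer AGTATGGC matches the top strand at positions 3–10, 155–162.
The reverse primer's reverse complement is ACACCCCAA, matching at positions 170–178.
Each forward site pairs with the reverse site to give a product ending at position 178: sizes 176, 24 bp.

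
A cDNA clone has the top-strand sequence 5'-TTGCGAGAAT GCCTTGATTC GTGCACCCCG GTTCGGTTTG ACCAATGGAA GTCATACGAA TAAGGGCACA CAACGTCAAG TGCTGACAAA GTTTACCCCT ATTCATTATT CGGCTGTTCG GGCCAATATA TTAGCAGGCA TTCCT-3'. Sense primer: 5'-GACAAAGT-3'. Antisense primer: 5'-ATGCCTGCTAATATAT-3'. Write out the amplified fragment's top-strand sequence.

5'-GACAAAGTTTACCCCTATTCATTATTCGGCTGTTCGGGCCAATATATTAGCAGGCAT-3'

Scanning the template, GACAAAGT occurs at positions 85–92; this primer anneals to the bottom strand there with its 3' end pointing downstream.
Reverse complement of the reverse primer: ATATATTAGCAGGCAT. This occurs on the top strand at positions 126–141.
The product is the template from position 85 through 141 (57 bp).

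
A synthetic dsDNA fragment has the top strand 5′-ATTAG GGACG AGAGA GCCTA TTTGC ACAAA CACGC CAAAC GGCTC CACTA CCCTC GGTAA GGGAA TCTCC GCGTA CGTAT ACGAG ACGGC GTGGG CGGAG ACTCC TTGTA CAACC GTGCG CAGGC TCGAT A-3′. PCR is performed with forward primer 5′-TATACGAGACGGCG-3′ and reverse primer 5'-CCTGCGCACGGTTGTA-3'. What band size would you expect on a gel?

The forward primer matches the template at positions 78–91.
Taking the reverse complement of CCTGCGCACGGTTGTA gives TACAACCGTGCGCAGG, found at positions 109–124 on the template; the primer anneals here to the top strand with its 3' end pointing upstream.
Amplicon spans positions 78–124: 47 bp.

47 bp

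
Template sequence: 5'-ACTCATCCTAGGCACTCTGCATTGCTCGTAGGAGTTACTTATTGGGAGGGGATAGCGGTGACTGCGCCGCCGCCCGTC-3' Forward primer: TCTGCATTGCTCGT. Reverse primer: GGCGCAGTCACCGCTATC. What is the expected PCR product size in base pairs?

53 bp

Forward primer TCTGCATTGCTCGT is found on the top strand at positions 16–29.
The reverse primer's reverse complement is GATAGCGGTGACTGCGCC, which matches the template at positions 51–68.
Amplicon spans positions 16–68: 53 bp.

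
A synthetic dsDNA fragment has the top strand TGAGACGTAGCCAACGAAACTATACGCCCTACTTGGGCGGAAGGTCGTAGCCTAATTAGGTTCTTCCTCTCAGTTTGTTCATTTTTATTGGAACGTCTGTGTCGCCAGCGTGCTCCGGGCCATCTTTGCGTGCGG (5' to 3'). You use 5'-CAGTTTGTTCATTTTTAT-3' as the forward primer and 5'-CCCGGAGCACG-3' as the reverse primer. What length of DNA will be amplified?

The forward primer matches the template at positions 71–88.
Reverse complement of the reverse primer: CGTGCTCCGGG. This occurs on the top strand at positions 109–119.
The product runs from position 71 to position 119, so its length is 119 − 71 + 1 = 49 bp.

49 bp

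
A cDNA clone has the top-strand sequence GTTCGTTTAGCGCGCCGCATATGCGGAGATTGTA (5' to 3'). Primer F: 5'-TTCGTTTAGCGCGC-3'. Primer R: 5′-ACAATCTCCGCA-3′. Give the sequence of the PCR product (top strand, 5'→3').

Scanning the template, TTCGTTTAGCGCGC occurs at positions 2–15; this primer anneals to the bottom strand there with its 3' end pointing downstream.
The reverse primer's reverse complement is TGCGGAGATTGT, which matches the template at positions 22–33.
The product is the template from position 2 through 33 (32 bp).

5'-TTCGTTTAGCGCGCCGCATATGCGGAGATTGT-3'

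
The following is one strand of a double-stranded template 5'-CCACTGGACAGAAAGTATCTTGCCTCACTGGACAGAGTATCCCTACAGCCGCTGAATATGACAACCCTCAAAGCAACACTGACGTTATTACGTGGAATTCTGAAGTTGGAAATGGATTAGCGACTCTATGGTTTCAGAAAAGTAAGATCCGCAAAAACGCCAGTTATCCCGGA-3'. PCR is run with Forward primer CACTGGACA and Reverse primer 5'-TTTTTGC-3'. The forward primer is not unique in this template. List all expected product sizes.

The forward primer CACTGGACA matches the top strand at positions 2–10, 26–34.
The reverse primer's reverse complement is GCAAAAA, matching at positions 151–157.
Each forward site pairs with the reverse site to give a product ending at position 157: sizes 156, 132 bp.

156 bp, 132 bp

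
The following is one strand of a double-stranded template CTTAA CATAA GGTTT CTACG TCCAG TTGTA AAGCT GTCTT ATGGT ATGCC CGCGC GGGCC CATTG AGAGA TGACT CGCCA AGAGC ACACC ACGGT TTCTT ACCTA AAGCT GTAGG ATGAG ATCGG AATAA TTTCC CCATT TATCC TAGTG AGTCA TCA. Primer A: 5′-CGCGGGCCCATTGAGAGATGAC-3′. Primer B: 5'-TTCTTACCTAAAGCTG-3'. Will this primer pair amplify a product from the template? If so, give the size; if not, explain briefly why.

Primer A (CGCGGGCCCATTGAGAGATGAC) matches the top strand at positions 53–74 (3' end points downstream).
Primer B (TTCTTACCTAAAGCTG) also matches the top strand directly, at positions 96–111 — its reverse complement CAGCTTTAGGTAAGAA is not present.
Both primers anneal to the bottom strand with 3' ends pointing the same way, so neither can prime synthesis back toward the other.

No product — both primers anneal to the same strand and extend in the same direction.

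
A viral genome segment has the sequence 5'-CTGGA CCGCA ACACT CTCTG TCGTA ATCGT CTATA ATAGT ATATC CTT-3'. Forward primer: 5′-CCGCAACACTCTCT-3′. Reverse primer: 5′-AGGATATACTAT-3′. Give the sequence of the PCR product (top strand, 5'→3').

5'-CCGCAACACTCTCTGTCGTAATCGTCTATAATAGTATATCCT-3'

The forward primer matches the template at positions 6–19.
The reverse primer's reverse complement is ATAGTATATCCT, which matches the template at positions 36–47.
The product is the template from position 6 through 47 (42 bp).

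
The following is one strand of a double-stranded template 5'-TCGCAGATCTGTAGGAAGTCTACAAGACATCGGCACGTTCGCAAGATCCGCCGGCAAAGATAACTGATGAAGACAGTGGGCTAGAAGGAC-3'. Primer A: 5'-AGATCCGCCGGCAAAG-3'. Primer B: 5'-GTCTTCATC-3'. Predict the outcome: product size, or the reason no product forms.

Primer A (AGATCCGCCGGCAAAG) matches the top strand at positions 44–59; it acts as a forward primer.
Primer B's reverse complement is GATGAAGAC, matching the top strand at positions 66–74; it acts as a reverse primer.
The 3' ends face each other across positions 44–74, giving a 31 bp product.

Yes — a 31 bp product.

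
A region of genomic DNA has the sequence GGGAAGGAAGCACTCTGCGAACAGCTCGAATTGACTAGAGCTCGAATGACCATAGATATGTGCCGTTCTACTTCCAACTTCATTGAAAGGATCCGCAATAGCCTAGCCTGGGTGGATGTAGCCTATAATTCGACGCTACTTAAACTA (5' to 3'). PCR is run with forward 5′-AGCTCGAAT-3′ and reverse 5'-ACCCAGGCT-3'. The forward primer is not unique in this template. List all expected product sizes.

91 bp, 75 bp

The forward primer AGCTCGAAT matches the top strand at positions 23–31, 39–47.
The reverse primer's reverse complement is AGCCTGGGT, matching at positions 105–113.
Each forward site pairs with the reverse site to give a product ending at position 113: sizes 91, 75 bp.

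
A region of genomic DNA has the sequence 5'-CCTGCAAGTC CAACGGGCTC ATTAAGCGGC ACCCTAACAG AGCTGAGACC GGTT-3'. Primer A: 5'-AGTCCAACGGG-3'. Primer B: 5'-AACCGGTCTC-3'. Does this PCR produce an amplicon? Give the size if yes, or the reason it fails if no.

Primer A (AGTCCAACGGG) matches the top strand at positions 7–17; it acts as a forward primer.
Primer B's reverse complement is GAGACCGGTT, matching the top strand at positions 45–54; it acts as a reverse primer.
The 3' ends face each other across positions 7–54, giving a 48 bp product.

Yes — a 48 bp product.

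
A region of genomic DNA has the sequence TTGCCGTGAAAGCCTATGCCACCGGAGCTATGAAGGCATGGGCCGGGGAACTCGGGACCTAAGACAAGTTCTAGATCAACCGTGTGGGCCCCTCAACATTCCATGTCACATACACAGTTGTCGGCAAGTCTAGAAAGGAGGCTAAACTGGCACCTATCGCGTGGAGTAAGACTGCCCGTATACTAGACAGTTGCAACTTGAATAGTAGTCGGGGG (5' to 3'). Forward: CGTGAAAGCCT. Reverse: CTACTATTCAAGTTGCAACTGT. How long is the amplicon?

204 bp

The forward primer matches the template at positions 5–15.
Taking the reverse complement of CTACTATTCAAGTTGCAACTGT gives ACAGTTGCAACTTGAATAGTAG, found at positions 187–208 on the template; the primer anneals here to the top strand with its 3' end pointing upstream.
The product runs from position 5 to position 208, so its length is 208 − 5 + 1 = 204 bp.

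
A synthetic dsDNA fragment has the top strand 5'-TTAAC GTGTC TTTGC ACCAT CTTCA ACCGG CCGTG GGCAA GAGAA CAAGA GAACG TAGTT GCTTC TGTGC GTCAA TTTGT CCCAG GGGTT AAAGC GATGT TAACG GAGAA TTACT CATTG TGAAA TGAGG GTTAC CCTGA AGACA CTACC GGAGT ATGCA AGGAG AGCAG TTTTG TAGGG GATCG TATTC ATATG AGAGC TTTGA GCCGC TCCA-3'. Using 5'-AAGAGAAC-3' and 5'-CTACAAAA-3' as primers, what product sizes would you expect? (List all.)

140 bp, 132 bp

The forward primer AAGAGAAC matches the top strand at positions 39–46, 47–54.
The reverse primer's reverse complement is TTTTGTAG, matching at positions 171–178.
Each forward site pairs with the reverse site to give a product ending at position 178: sizes 140, 132 bp.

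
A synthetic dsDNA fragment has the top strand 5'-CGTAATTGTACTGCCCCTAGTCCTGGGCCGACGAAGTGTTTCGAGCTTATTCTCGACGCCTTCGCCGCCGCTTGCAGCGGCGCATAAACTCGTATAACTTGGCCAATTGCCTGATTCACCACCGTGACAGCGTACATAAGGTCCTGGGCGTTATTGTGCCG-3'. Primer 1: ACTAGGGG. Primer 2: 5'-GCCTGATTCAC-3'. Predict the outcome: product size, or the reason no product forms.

Primer 1 (ACTAGGGG) has reverse complement CCCCTAGT, which matches the top strand at positions 14–21; primer 1 anneals to the top strand there with its 3' end pointing upstream toward position 14.
Primer 2 (GCCTGATTCAC) matches the top strand directly at positions 109–119; it anneals to the bottom strand with its 3' end pointing downstream toward position 119.
The 3' ends diverge (primer 1 extends toward position 1, primer 2 toward position 161), so the primers never converge on a shared product.

No product — the primers' 3' ends point away from each other.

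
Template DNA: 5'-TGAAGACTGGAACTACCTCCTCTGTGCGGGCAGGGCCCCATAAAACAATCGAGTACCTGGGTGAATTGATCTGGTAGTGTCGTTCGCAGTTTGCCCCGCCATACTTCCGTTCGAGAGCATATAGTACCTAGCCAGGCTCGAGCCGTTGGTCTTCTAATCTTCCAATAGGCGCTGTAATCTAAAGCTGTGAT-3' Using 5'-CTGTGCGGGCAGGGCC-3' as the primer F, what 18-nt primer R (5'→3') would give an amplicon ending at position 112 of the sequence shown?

The forward primer binds at positions 22–37; the product's 3' end on the top strand is position 112.
The reverse primer anneals to the top strand over positions 95–112, i.e. to CCCGCCATACTTCCGTTC.
Its sequence written 5'→3' is the reverse complement: GAACGGAAGTATGGCGGG.

5'-GAACGGAAGTATGGCGGG-3'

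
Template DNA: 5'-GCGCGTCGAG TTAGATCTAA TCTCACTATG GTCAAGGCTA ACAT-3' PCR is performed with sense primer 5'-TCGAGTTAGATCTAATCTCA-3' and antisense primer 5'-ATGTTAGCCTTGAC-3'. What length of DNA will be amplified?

39 bp

Scanning the template, TCGAGTTAGATCTAATCTCA occurs at positions 6–25; this primer anneals to the bottom strand there with its 3' end pointing downstream.
Taking the reverse complement of ATGTTAGCCTTGAC gives GTCAAGGCTAACAT, found at positions 31–44 on the template; the primer anneals here to the top strand with its 3' end pointing upstream.
Amplicon spans positions 6–44: 39 bp.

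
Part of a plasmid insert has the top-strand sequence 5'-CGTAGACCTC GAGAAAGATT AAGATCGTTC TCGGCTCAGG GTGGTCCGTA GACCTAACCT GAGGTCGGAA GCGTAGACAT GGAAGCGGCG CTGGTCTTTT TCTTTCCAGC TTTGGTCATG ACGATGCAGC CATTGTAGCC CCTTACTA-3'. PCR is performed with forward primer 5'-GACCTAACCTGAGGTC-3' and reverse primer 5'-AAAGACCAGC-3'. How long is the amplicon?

The forward primer matches the template at positions 51–66.
Reverse complement of the reverse primer: GCTGGTCTTT. This occurs on the top strand at positions 90–99.
The product runs from position 51 to position 99, so its length is 99 − 51 + 1 = 49 bp.

49 bp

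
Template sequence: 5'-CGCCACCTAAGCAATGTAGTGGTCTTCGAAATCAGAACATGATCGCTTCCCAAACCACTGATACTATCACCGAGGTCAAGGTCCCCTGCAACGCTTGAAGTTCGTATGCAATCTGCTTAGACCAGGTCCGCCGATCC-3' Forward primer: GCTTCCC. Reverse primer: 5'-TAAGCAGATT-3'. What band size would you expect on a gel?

The forward primer matches the template at positions 45–51.
Reverse complement of the reverse primer: AATCTGCTTA. This occurs on the top strand at positions 110–119.
Product length = (reverse-primer end) − (forward-primer start) + 1 = 119 − 45 + 1 = 75 bp.

75 bp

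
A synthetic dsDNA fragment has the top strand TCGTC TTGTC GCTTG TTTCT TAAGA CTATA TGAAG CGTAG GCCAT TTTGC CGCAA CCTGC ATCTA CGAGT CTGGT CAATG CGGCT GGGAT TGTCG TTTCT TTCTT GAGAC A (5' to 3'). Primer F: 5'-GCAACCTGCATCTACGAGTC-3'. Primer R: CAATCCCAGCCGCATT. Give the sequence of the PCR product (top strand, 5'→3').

5'-GCAACCTGCATCTACGAGTCTGGTCAATGCGGCTGGGATTG-3'

The forward primer matches the template at positions 52–71.
The reverse primer's reverse complement is AATGCGGCTGGGATTG, which matches the template at positions 77–92.
The product is the template from position 52 through 92 (41 bp).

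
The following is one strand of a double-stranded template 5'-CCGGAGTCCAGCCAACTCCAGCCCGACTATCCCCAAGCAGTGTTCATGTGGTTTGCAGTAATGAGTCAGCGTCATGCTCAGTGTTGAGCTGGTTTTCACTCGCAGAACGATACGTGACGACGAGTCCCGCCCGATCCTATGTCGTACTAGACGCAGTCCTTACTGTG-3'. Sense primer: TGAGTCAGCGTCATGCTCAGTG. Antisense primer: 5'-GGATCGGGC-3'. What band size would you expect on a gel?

76 bp

The forward primer matches the template at positions 62–83.
Reverse complement of the reverse primer: GCCCGATCC. This occurs on the top strand at positions 129–137.
The product runs from position 62 to position 137, so its length is 137 − 62 + 1 = 76 bp.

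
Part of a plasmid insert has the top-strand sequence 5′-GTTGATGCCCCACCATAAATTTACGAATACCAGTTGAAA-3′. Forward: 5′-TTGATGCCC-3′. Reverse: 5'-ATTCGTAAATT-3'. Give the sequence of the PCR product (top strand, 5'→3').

Scanning the template, TTGATGCCC occurs at positions 2–10; this primer anneals to the bottom strand there with its 3' end pointing downstream.
Reverse complement of the reverse primer: AATTTACGAAT. This occurs on the top strand at positions 18–28.
The product is the template from position 2 through 28 (27 bp).

5'-TTGATGCCCCACCATAAATTTACGAAT-3'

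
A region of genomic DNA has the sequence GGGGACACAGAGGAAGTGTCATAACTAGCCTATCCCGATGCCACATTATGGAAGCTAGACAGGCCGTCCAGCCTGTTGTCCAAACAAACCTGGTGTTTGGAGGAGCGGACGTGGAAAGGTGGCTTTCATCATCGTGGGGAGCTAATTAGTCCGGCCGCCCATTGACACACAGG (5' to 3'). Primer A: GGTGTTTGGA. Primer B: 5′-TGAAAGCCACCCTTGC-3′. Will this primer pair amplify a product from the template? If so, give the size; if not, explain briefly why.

Primer B (TGAAAGCCACCCTTGC) does not match the top strand, and its reverse complement GCAAGGGTGGCTTTCA does not match either.
With no annealing site for primer B, no amplification occurs.

No product — primer B has no binding site in the template.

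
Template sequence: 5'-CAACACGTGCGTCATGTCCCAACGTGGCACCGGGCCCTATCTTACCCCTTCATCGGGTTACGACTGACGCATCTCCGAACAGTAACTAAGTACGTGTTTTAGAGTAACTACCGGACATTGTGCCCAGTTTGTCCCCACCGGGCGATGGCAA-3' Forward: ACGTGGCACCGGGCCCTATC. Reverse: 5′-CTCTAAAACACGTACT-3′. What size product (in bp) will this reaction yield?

Scanning the template, ACGTGGCACCGGGCCCTATC occurs at positions 22–41; this primer anneals to the bottom strand there with its 3' end pointing downstream.
Taking the reverse complement of CTCTAAAACACGTACT gives AGTACGTGTTTTAGAG, found at positions 89–104 on the template; the primer anneals here to the top strand with its 3' end pointing upstream.
Amplicon spans positions 22–104: 83 bp.

83 bp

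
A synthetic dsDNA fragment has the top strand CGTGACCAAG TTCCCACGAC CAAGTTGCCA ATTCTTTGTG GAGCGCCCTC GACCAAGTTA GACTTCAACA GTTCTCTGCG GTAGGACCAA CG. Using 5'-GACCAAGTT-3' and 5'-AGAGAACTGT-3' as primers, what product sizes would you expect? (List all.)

74 bp, 60 bp, 27 bp

The forward primer GACCAAGTT matches the top strand at positions 4–12, 18–26, 51–59.
The reverse primer's reverse complement is ACAGTTCTCT, matching at positions 68–77.
Each forward site pairs with the reverse site to give a product ending at position 77: sizes 74, 60, 27 bp.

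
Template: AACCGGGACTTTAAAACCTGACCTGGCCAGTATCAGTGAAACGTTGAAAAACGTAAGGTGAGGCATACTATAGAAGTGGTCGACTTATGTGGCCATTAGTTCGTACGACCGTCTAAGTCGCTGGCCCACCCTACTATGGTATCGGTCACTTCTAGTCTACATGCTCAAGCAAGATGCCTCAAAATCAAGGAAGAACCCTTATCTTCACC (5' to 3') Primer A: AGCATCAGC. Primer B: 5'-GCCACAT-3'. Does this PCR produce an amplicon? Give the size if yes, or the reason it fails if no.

No product — primer A has no binding site in the template.

Primer A (AGCATCAGC) does not match the top strand, and its reverse complement GCTGATGCT does not match either.
With no annealing site for primer A, no amplification occurs.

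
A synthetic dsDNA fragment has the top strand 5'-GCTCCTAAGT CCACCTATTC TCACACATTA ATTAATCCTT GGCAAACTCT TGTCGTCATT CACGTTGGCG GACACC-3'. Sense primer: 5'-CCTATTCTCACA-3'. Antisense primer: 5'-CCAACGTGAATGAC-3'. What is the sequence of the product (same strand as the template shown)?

Scanning the template, CCTATTCTCACA occurs at positions 14–25; this primer anneals to the bottom strand there with its 3' end pointing downstream.
The reverse primer's reverse complement is GTCATTCACGTTGG, which matches the template at positions 55–68.
The product is the template from position 14 through 68 (55 bp).

5'-CCTATTCTCACACATTAATTAATCCTTGGCAAACTCTTGTCGTCATTCACGTTGG-3'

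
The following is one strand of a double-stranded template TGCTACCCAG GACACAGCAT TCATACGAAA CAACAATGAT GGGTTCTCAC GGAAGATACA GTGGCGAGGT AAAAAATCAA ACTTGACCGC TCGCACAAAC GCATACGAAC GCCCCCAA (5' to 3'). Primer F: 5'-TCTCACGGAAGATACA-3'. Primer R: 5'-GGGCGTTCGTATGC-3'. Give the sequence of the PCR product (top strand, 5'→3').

5'-TCTCACGGAAGATACAGTGGCGAGGTAAAAAATCAAACTTGACCGCTCGCACAAACGCATACGAACGCCC-3'

The forward primer matches the template at positions 45–60.
The reverse primer's reverse complement is GCATACGAACGCCC, which matches the template at positions 101–114.
The product is the template from position 45 through 114 (70 bp).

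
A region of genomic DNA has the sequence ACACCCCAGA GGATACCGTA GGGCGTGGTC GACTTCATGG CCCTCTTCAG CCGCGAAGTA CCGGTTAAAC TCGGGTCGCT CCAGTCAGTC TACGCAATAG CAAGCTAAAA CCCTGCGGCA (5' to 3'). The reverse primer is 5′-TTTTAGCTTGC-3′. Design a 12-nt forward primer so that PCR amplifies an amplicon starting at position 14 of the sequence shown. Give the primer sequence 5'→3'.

5'-TACCGTAGGGCG-3'

The reverse primer's reverse complement GCAAGCTAAAA matches the template at positions 100–110; the product starts at position 14.
The forward primer is identical to the top strand over positions 14–25: TACCGTAGGGCG.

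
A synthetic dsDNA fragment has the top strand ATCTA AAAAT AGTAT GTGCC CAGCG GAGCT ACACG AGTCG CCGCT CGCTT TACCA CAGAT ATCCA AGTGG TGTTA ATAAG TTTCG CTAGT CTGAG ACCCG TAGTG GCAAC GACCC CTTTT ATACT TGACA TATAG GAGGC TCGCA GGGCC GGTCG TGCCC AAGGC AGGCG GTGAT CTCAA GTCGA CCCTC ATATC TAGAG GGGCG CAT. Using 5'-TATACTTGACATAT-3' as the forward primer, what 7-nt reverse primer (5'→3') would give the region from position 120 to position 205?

5'-CGCCCCT-3'

The product's 3' end on the top strand is position 205.
The reverse primer anneals to the top strand over positions 199–205, i.e. to AGGGGCG.
Its sequence written 5'→3' is the reverse complement: CGCCCCT.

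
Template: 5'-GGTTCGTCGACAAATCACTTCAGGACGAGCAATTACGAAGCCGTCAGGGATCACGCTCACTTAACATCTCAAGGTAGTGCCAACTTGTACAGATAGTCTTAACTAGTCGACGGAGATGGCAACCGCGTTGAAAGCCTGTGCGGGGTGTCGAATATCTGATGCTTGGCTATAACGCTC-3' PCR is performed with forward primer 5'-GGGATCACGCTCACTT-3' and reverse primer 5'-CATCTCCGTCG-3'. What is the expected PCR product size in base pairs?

72 bp

The forward primer matches the template at positions 47–62.
Reverse complement of the reverse primer: CGACGGAGATG. This occurs on the top strand at positions 108–118.
The product runs from position 47 to position 118, so its length is 118 − 47 + 1 = 72 bp.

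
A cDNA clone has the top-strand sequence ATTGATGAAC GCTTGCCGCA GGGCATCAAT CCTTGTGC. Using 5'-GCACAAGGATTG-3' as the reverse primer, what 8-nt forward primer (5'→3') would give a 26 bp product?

The reverse primer's reverse complement CAATCCTTGTGC matches the template at positions 27–38, so the product ends at position 38.
A 26 bp product then starts at position 38 − 26 + 1 = 13.
The forward primer is identical to the top strand there: TTGCCGCA.

5'-TTGCCGCA-3'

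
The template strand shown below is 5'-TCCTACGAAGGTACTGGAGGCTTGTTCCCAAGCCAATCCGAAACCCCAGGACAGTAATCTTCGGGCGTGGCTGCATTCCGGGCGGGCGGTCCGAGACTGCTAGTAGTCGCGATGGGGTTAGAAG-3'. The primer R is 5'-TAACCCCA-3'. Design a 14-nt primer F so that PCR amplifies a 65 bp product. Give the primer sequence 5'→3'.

5'-AATCTTCGGGCGTG-3'

The reverse primer's reverse complement TGGGGTTA matches the template at positions 113–120, so the product ends at position 120.
A 65 bp product then starts at position 120 − 65 + 1 = 56.
The forward primer is identical to the top strand there: AATCTTCGGGCGTG.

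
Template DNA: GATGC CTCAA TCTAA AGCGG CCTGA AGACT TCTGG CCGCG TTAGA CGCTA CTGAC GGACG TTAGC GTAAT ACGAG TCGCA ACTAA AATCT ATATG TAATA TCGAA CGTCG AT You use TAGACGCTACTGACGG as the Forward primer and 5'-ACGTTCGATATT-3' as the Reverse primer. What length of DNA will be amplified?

67 bp

Forward primer TAGACGCTACTGACGG is found on the top strand at positions 42–57.
Taking the reverse complement of ACGTTCGATATT gives AATATCGAACGT, found at positions 97–108 on the template; the primer anneals here to the top strand with its 3' end pointing upstream.
The product runs from position 42 to position 108, so its length is 108 − 42 + 1 = 67 bp.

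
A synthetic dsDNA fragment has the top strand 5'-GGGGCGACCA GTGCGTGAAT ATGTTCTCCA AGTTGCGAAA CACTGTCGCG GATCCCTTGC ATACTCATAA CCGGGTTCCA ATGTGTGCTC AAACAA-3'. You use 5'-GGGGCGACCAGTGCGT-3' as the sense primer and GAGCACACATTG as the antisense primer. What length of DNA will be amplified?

90 bp

The forward primer matches the template at positions 1–16.
Reverse complement of the reverse primer: CAATGTGTGCTC. This occurs on the top strand at positions 79–90.
Product length = (reverse-primer end) − (forward-primer start) + 1 = 90 − 1 + 1 = 90 bp.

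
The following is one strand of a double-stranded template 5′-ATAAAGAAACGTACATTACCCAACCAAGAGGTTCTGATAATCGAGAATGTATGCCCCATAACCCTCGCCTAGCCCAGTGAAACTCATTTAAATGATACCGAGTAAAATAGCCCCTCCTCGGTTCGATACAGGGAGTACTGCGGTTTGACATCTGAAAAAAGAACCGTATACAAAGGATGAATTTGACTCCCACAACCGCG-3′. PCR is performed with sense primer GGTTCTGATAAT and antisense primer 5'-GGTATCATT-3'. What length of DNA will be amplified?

The forward primer matches the template at positions 30–41.
The reverse primer's reverse complement is AATGATACC, which matches the template at positions 91–99.
Product length = (reverse-primer end) − (forward-primer start) + 1 = 99 − 30 + 1 = 70 bp.

70 bp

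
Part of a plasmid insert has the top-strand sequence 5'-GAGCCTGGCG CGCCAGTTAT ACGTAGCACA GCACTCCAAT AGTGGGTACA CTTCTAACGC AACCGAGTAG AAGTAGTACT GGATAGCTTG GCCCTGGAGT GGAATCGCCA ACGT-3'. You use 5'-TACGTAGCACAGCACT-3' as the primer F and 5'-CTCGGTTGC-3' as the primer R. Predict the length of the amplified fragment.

48 bp

The forward primer matches the template at positions 20–35.
Taking the reverse complement of CTCGGTTGC gives GCAACCGAG, found at positions 59–67 on the template; the primer anneals here to the top strand with its 3' end pointing upstream.
Amplicon spans positions 20–67: 48 bp.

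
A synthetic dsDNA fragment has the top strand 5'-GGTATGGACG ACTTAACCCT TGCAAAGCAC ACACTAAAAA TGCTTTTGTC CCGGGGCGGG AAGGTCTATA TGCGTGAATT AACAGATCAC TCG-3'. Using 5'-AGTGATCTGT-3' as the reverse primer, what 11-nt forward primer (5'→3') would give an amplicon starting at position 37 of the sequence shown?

5'-AAAATGCTTTT-3'

The reverse primer's reverse complement ACAGATCACT matches the template at positions 82–91; the product starts at position 37.
The forward primer is identical to the top strand over positions 37–47: AAAATGCTTTT.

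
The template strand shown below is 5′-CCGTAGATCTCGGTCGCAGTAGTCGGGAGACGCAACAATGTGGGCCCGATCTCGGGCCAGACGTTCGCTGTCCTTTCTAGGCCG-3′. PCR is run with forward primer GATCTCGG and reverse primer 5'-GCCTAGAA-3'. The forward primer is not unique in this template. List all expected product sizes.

77 bp, 35 bp

The forward primer GATCTCGG matches the top strand at positions 6–13, 48–55.
The reverse primer's reverse complement is TTCTAGGC, matching at positions 75–82.
Each forward site pairs with the reverse site to give a product ending at position 82: sizes 77, 35 bp.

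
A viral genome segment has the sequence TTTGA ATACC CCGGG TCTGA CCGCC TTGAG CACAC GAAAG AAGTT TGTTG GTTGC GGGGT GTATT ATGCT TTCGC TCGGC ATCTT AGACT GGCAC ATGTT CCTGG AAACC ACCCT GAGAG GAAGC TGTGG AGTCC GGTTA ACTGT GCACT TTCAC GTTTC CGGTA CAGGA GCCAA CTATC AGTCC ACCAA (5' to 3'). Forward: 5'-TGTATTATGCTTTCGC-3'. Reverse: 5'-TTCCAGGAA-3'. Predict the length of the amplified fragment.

48 bp

The forward primer matches the template at positions 60–75.
Reverse complement of the reverse primer: TTCCTGGAA. This occurs on the top strand at positions 99–107.
Amplicon spans positions 60–107: 48 bp.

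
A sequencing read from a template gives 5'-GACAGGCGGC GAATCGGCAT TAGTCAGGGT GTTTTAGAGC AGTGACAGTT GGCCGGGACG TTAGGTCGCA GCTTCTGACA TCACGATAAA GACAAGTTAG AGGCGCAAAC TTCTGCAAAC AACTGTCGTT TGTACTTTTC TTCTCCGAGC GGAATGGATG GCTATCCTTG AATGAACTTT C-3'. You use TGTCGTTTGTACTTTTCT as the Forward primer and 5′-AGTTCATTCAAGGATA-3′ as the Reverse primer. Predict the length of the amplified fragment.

55 bp

Scanning the template, TGTCGTTTGTACTTTTCT occurs at positions 124–141; this primer anneals to the bottom strand there with its 3' end pointing downstream.
Reverse complement of the reverse primer: TATCCTTGAATGAACT. This occurs on the top strand at positions 163–178.
The product runs from position 124 to position 178, so its length is 178 − 124 + 1 = 55 bp.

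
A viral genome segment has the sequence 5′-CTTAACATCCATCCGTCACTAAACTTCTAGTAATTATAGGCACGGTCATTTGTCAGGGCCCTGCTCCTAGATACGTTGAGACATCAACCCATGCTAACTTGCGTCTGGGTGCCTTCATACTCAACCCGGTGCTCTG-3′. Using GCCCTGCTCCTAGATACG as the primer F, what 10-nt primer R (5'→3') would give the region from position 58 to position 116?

The product's 3' end on the top strand is position 116.
The reverse primer anneals to the top strand over positions 107–116, i.e. to GGGTGCCTTC.
Its sequence written 5'→3' is the reverse complement: GAAGGCACCC.

5'-GAAGGCACCC-3'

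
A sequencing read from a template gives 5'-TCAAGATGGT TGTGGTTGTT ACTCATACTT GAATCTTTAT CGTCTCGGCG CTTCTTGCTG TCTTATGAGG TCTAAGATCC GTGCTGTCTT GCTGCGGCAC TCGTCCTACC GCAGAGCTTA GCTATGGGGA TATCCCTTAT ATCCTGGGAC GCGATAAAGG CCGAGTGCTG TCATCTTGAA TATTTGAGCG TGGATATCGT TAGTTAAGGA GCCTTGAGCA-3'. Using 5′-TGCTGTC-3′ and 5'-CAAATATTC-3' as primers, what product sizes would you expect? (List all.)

The forward primer TGCTGTC matches the top strand at positions 56–62, 82–88, 166–172.
The reverse primer's reverse complement is GAATATTTG, matching at positions 178–186.
Each forward site pairs with the reverse site to give a product ending at position 186: sizes 131, 105, 21 bp.

131 bp, 105 bp, 21 bp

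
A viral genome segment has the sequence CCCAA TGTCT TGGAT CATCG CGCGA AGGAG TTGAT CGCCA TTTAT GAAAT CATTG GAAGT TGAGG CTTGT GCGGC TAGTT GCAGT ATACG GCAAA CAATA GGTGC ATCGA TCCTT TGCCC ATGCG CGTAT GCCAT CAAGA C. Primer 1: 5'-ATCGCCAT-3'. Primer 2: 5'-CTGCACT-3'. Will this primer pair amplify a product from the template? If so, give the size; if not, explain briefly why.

No product — primer 2 has no binding site in the template.

Primer 2 (CTGCACT) does not match the top strand, and its reverse complement AGTGCAG does not match either.
With no annealing site for primer 2, no amplification occurs.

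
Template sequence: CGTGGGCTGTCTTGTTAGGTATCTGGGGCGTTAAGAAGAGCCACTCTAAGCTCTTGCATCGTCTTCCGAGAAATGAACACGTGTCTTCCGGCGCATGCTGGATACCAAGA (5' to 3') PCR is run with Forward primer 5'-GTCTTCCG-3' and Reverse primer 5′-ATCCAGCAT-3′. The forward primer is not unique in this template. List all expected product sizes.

43 bp, 21 bp

The forward primer GTCTTCCG matches the top strand at positions 61–68, 83–90.
The reverse primer's reverse complement is ATGCTGGAT, matching at positions 95–103.
Each forward site pairs with the reverse site to give a product ending at position 103: sizes 43, 21 bp.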